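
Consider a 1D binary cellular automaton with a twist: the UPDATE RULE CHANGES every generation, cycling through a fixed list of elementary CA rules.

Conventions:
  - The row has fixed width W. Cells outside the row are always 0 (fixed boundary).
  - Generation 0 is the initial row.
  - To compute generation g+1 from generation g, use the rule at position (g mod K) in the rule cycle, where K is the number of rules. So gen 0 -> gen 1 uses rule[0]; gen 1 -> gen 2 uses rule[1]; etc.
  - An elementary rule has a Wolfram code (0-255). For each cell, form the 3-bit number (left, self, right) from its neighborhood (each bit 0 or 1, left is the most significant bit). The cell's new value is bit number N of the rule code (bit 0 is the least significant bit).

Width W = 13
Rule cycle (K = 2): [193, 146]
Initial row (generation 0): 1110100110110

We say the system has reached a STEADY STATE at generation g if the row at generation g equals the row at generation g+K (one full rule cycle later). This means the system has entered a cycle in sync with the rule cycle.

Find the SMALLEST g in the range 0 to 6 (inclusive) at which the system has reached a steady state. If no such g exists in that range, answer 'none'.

Gen 0: 1110100110110
Gen 1 (rule 193): 0110000010010
Gen 2 (rule 146): 1001000101101
Gen 3 (rule 193): 0000010000100
Gen 4 (rule 146): 0000101001010
Gen 5 (rule 193): 1110000000000
Gen 6 (rule 146): 0101000000000
Gen 7 (rule 193): 0000011111111
Gen 8 (rule 146): 0000101111110

Answer: none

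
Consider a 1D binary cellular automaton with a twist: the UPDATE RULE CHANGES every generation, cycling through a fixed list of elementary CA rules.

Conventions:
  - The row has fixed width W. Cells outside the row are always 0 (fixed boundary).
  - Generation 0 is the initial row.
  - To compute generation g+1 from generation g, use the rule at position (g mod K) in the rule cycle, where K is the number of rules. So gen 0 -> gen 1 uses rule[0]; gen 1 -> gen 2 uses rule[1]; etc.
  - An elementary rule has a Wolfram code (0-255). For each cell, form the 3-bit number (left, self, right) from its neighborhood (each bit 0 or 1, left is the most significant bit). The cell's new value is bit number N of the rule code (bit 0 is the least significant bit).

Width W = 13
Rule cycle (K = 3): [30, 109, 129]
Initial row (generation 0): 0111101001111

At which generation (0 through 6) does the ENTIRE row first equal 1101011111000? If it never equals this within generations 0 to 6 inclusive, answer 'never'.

Gen 0: 0111101001111
Gen 1 (rule 30): 1100001111000
Gen 2 (rule 109): 1101101001011
Gen 3 (rule 129): 0000000000000
Gen 4 (rule 30): 0000000000000
Gen 5 (rule 109): 1111111111111
Gen 6 (rule 129): 0111111111110

Answer: never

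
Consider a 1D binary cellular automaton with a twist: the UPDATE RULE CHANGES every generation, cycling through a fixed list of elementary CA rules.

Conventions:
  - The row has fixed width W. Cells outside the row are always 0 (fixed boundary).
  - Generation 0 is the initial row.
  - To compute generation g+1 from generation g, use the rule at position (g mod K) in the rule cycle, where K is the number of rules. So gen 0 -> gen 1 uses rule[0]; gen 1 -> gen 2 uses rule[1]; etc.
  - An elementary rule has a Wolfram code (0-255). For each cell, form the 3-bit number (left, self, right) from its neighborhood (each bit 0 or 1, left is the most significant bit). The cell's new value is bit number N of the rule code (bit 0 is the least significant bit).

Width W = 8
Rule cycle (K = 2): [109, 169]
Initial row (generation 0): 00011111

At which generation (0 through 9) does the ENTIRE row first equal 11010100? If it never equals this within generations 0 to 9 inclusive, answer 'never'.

Gen 0: 00011111
Gen 1 (rule 109): 11010001
Gen 2 (rule 169): 10100100
Gen 3 (rule 109): 11100101
Gen 4 (rule 169): 11000010
Gen 5 (rule 109): 11011010
Gen 6 (rule 169): 10110100
Gen 7 (rule 109): 11111101
Gen 8 (rule 169): 11111010
Gen 9 (rule 109): 10001110

Answer: never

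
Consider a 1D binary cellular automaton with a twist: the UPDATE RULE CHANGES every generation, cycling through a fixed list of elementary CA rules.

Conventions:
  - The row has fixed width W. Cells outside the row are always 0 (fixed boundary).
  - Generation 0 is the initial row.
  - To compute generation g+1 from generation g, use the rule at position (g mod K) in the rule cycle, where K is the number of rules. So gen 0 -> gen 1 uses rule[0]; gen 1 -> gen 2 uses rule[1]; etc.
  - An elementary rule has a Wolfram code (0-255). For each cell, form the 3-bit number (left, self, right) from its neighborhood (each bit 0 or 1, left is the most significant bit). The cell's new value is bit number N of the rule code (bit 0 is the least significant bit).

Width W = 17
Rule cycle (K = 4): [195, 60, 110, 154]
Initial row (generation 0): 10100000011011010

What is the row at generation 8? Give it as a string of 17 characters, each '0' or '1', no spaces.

Answer: 11000111010111010

Derivation:
Gen 0: 10100000011011010
Gen 1 (rule 195): 00001111101001000
Gen 2 (rule 60): 00001000011101100
Gen 3 (rule 110): 00011000110111100
Gen 4 (rule 154): 00110101100111010
Gen 5 (rule 195): 11010000101011000
Gen 6 (rule 60): 10111000111110100
Gen 7 (rule 110): 11101001100011100
Gen 8 (rule 154): 11000111010111010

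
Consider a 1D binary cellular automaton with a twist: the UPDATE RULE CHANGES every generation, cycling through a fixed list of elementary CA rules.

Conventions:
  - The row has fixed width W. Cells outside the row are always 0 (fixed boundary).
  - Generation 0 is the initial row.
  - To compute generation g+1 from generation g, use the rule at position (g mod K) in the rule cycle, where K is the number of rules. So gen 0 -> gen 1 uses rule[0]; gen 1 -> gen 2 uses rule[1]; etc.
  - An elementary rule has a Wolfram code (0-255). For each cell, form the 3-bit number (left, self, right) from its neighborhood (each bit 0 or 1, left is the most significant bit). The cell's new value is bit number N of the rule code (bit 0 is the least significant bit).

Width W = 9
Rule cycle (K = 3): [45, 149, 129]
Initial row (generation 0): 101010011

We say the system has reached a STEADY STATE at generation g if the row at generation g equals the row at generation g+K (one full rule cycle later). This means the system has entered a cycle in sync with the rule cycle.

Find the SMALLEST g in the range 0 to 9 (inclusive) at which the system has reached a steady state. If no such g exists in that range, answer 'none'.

Answer: none

Derivation:
Gen 0: 101010011
Gen 1 (rule 45): 111110010
Gen 2 (rule 149): 011101011
Gen 3 (rule 129): 001000000
Gen 4 (rule 45): 101011111
Gen 5 (rule 149): 101001110
Gen 6 (rule 129): 000000100
Gen 7 (rule 45): 111110101
Gen 8 (rule 149): 011100101
Gen 9 (rule 129): 001000000
Gen 10 (rule 45): 101011111
Gen 11 (rule 149): 101001110
Gen 12 (rule 129): 000000100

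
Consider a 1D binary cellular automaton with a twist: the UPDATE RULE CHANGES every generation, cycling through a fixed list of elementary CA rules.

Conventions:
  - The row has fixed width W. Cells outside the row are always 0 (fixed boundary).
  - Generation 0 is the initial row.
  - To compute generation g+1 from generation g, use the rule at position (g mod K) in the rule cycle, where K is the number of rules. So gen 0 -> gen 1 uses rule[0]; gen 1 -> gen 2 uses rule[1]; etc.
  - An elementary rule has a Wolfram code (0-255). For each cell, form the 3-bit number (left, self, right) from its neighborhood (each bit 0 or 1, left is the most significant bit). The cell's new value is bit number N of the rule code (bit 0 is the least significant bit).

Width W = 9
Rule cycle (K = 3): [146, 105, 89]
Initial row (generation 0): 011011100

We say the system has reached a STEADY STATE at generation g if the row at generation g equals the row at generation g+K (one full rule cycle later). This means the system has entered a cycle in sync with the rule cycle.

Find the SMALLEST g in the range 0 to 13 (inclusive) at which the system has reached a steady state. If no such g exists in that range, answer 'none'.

Answer: none

Derivation:
Gen 0: 011011100
Gen 1 (rule 146): 100001010
Gen 2 (rule 105): 001100100
Gen 3 (rule 89): 101110011
Gen 4 (rule 146): 000101100
Gen 5 (rule 105): 110011101
Gen 6 (rule 89): 111010100
Gen 7 (rule 146): 010000010
Gen 8 (rule 105): 000111000
Gen 9 (rule 89): 110101111
Gen 10 (rule 146): 000000110
Gen 11 (rule 105): 111110110
Gen 12 (rule 89): 100010111
Gen 13 (rule 146): 010100010
Gen 14 (rule 105): 001001000
Gen 15 (rule 89): 100100111
Gen 16 (rule 146): 011011010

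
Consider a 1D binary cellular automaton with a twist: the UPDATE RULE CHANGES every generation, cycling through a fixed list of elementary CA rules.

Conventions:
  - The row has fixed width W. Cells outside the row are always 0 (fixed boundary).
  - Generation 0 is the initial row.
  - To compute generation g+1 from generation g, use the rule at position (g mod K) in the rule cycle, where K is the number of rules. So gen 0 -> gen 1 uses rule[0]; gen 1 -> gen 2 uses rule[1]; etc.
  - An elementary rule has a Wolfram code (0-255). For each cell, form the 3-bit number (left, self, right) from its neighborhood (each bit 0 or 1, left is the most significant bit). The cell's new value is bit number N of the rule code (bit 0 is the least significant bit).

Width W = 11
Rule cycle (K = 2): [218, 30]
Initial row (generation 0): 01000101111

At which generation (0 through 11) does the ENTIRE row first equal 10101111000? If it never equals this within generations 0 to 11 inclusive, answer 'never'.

Gen 0: 01000101111
Gen 1 (rule 218): 10101001111
Gen 2 (rule 30): 10101111000
Gen 3 (rule 218): 00001111100
Gen 4 (rule 30): 00011000010
Gen 5 (rule 218): 00111100101
Gen 6 (rule 30): 01100011101
Gen 7 (rule 218): 11110111100
Gen 8 (rule 30): 10000100010
Gen 9 (rule 218): 01001010101
Gen 10 (rule 30): 11111010101
Gen 11 (rule 218): 11111000000

Answer: 2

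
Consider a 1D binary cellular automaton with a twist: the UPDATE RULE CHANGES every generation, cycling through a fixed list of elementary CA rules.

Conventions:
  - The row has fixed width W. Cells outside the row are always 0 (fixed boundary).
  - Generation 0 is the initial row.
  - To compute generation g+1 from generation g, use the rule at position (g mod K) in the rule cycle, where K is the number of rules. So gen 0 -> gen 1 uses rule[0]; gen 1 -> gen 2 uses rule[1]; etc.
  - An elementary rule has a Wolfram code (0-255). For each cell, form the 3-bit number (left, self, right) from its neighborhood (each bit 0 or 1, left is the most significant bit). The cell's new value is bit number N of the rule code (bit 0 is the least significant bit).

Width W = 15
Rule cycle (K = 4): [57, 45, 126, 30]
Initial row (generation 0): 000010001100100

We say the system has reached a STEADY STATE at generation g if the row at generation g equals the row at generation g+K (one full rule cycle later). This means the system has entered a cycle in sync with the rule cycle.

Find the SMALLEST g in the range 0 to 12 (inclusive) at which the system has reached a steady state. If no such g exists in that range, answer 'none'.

Gen 0: 000010001100100
Gen 1 (rule 57): 111001101010011
Gen 2 (rule 45): 100001011110010
Gen 3 (rule 126): 110011110011111
Gen 4 (rule 30): 101110001110000
Gen 5 (rule 57): 011001101001111
Gen 6 (rule 45): 010001011001000
Gen 7 (rule 126): 111011111111100
Gen 8 (rule 30): 100010000000010
Gen 9 (rule 57): 011001111111001
Gen 10 (rule 45): 010001000000001
Gen 11 (rule 126): 111011100000011
Gen 12 (rule 30): 100010010000110
Gen 13 (rule 57): 011001001110101
Gen 14 (rule 45): 010001001001111
Gen 15 (rule 126): 111011111111001
Gen 16 (rule 30): 100010000000111

Answer: none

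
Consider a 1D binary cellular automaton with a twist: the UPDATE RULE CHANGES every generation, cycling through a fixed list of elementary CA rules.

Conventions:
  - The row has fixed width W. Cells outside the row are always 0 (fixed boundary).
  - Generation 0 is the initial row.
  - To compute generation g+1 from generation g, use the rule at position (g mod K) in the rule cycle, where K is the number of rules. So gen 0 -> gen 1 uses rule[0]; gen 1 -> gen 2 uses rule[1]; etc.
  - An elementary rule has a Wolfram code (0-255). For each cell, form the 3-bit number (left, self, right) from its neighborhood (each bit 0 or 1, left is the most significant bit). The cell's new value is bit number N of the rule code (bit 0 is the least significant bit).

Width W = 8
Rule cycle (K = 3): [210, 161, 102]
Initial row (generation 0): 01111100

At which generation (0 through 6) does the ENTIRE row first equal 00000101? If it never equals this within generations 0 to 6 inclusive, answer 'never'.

Answer: never

Derivation:
Gen 0: 01111100
Gen 1 (rule 210): 10111110
Gen 2 (rule 161): 01011100
Gen 3 (rule 102): 11100100
Gen 4 (rule 210): 01111010
Gen 5 (rule 161): 00110100
Gen 6 (rule 102): 01011100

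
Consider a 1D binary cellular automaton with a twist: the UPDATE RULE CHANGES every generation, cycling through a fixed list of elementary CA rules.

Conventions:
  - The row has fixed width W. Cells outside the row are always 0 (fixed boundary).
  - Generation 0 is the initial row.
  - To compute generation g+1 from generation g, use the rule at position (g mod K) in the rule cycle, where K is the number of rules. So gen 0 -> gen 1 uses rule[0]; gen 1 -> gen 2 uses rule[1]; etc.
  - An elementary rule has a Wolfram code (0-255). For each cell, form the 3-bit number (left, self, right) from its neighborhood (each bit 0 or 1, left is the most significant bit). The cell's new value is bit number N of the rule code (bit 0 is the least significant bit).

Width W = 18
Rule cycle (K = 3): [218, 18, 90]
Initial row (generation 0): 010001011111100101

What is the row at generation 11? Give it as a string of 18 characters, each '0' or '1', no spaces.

Gen 0: 010001011111100101
Gen 1 (rule 218): 101010011111111000
Gen 2 (rule 18): 000001100000000100
Gen 3 (rule 90): 000011110000001010
Gen 4 (rule 218): 000111111000010001
Gen 5 (rule 18): 001000000100101010
Gen 6 (rule 90): 010100001011000001
Gen 7 (rule 218): 100010010011100010
Gen 8 (rule 18): 010101101100010101
Gen 9 (rule 90): 100001101110100000
Gen 10 (rule 218): 010011101110010000
Gen 11 (rule 18): 101100000001101000

Answer: 101100000001101000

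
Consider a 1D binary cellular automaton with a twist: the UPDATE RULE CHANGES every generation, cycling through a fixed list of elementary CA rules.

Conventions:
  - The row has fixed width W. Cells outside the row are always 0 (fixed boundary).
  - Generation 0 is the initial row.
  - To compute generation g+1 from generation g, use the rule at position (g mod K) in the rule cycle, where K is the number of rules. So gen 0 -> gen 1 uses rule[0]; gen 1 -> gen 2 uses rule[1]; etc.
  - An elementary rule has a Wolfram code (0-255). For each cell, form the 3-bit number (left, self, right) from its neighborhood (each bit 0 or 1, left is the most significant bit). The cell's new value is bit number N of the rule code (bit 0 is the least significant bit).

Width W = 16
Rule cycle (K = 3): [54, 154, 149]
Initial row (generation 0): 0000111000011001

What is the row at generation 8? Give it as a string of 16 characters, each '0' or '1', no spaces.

Answer: 0100011111111110

Derivation:
Gen 0: 0000111000011001
Gen 1 (rule 54): 0001000100100111
Gen 2 (rule 154): 0010101011011110
Gen 3 (rule 149): 1010101000001101
Gen 4 (rule 54): 1111111100010011
Gen 5 (rule 154): 1111111010101110
Gen 6 (rule 149): 0111110010100101
Gen 7 (rule 54): 1000001111111111
Gen 8 (rule 154): 0100011111111110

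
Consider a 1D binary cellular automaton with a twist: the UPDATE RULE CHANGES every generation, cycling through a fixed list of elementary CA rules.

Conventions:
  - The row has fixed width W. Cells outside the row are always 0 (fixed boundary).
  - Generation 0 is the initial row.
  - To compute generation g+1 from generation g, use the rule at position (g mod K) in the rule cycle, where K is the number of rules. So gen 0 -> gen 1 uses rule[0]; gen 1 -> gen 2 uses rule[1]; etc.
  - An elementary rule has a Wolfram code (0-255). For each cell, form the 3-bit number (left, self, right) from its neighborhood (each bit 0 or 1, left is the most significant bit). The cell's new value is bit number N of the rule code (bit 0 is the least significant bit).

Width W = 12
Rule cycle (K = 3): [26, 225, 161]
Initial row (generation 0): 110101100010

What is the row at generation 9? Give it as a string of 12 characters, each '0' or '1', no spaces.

Answer: 000110010100

Derivation:
Gen 0: 110101100010
Gen 1 (rule 26): 100001010101
Gen 2 (rule 225): 001100101010
Gen 3 (rule 161): 100000010100
Gen 4 (rule 26): 010000100010
Gen 5 (rule 225): 000110001000
Gen 6 (rule 161): 110000100011
Gen 7 (rule 26): 101001010110
Gen 8 (rule 225): 010000101010
Gen 9 (rule 161): 000110010100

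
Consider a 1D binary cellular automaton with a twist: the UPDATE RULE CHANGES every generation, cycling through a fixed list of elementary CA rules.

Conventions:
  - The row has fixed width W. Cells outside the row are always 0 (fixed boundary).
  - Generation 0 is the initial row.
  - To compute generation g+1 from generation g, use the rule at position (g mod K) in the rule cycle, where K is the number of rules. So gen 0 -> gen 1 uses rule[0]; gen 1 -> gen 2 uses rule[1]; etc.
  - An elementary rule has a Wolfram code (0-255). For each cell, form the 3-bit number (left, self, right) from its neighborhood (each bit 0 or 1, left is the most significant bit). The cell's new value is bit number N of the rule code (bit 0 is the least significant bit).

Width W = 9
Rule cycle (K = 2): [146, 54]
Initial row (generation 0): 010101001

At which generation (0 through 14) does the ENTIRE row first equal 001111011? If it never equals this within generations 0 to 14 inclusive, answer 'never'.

Gen 0: 010101001
Gen 1 (rule 146): 100000110
Gen 2 (rule 54): 110001001
Gen 3 (rule 146): 001010110
Gen 4 (rule 54): 011111001
Gen 5 (rule 146): 101110110
Gen 6 (rule 54): 110001001
Gen 7 (rule 146): 001010110
Gen 8 (rule 54): 011111001
Gen 9 (rule 146): 101110110
Gen 10 (rule 54): 110001001
Gen 11 (rule 146): 001010110
Gen 12 (rule 54): 011111001
Gen 13 (rule 146): 101110110
Gen 14 (rule 54): 110001001

Answer: never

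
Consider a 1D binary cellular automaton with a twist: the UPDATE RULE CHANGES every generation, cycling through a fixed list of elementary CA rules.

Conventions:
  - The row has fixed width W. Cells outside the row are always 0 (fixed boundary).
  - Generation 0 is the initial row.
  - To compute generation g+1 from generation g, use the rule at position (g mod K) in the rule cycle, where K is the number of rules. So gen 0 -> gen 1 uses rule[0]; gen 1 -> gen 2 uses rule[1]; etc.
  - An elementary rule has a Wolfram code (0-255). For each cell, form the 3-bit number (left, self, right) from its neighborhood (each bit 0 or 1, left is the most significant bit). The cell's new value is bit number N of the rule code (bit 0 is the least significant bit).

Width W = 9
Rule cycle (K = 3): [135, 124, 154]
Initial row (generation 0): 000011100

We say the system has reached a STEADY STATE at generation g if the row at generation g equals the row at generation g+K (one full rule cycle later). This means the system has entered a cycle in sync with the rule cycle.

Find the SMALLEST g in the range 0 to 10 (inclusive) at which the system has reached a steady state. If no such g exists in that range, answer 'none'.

Gen 0: 000011100
Gen 1 (rule 135): 111101001
Gen 2 (rule 124): 100111101
Gen 3 (rule 154): 011111000
Gen 4 (rule 135): 101110011
Gen 5 (rule 124): 111011011
Gen 6 (rule 154): 110010010
Gen 7 (rule 135): 000110110
Gen 8 (rule 124): 000111111
Gen 9 (rule 154): 001111110
Gen 10 (rule 135): 110111100
Gen 11 (rule 124): 111100110
Gen 12 (rule 154): 111011101
Gen 13 (rule 135): 010001001

Answer: none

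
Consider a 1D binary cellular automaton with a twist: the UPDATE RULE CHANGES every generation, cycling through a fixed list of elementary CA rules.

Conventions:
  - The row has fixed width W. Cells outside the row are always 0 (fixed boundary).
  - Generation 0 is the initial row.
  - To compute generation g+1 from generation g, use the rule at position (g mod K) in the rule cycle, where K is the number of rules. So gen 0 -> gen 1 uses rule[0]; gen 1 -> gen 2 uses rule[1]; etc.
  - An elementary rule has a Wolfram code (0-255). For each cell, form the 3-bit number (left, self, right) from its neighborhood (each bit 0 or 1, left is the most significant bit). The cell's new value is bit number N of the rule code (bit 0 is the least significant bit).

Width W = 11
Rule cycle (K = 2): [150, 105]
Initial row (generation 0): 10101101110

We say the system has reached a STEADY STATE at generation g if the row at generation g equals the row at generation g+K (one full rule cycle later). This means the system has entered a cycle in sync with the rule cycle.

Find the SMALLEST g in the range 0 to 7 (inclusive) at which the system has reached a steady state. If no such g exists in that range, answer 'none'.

Answer: none

Derivation:
Gen 0: 10101101110
Gen 1 (rule 150): 10100000101
Gen 2 (rule 105): 01001110010
Gen 3 (rule 150): 11110101111
Gen 4 (rule 105): 10011011001
Gen 5 (rule 150): 11100000111
Gen 6 (rule 105): 10101110101
Gen 7 (rule 150): 10100100101
Gen 8 (rule 105): 01000000010
Gen 9 (rule 150): 11100000111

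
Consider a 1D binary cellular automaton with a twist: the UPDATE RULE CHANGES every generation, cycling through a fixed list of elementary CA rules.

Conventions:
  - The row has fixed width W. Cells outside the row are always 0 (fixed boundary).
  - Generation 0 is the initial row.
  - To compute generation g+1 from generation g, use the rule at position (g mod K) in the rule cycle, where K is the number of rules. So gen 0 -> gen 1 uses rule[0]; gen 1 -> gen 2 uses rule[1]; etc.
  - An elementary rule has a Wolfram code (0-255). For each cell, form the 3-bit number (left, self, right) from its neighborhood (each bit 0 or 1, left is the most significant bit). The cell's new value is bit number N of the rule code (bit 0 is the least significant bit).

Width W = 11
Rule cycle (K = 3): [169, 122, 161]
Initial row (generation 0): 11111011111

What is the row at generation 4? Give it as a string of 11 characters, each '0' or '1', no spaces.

Answer: 11100000011

Derivation:
Gen 0: 11111011111
Gen 1 (rule 169): 11110111110
Gen 2 (rule 122): 10011100011
Gen 3 (rule 161): 00001001000
Gen 4 (rule 169): 11100000011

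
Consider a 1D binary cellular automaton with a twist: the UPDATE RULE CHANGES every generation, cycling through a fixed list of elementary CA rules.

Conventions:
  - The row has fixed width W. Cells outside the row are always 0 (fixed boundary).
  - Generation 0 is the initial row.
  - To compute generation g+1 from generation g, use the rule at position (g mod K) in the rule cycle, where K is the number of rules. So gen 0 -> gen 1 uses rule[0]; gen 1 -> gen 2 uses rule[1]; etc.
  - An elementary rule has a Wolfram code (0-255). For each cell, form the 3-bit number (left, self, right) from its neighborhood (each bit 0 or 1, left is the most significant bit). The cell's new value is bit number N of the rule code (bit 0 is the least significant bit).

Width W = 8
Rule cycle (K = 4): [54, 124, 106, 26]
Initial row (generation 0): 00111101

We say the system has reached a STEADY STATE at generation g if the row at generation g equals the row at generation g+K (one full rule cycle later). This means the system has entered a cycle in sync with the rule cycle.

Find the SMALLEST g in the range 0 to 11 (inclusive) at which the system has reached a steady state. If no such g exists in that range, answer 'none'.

Answer: none

Derivation:
Gen 0: 00111101
Gen 1 (rule 54): 01000011
Gen 2 (rule 124): 01100011
Gen 3 (rule 106): 11100111
Gen 4 (rule 26): 10011100
Gen 5 (rule 54): 11100010
Gen 6 (rule 124): 10110011
Gen 7 (rule 106): 01110111
Gen 8 (rule 26): 11000100
Gen 9 (rule 54): 00101110
Gen 10 (rule 124): 00111011
Gen 11 (rule 106): 01101111
Gen 12 (rule 26): 11001000
Gen 13 (rule 54): 00111100
Gen 14 (rule 124): 00100110
Gen 15 (rule 106): 01001110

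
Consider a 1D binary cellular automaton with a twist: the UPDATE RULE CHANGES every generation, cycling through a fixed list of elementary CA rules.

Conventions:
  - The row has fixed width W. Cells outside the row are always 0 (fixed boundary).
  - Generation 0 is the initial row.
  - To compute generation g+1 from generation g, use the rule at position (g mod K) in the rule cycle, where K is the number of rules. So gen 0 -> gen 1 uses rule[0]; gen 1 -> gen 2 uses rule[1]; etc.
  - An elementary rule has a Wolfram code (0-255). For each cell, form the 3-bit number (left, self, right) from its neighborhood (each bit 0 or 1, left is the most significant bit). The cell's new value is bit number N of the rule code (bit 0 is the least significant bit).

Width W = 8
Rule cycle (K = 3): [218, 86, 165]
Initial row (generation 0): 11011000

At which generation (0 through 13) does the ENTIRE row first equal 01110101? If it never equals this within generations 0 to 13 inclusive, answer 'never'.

Answer: never

Derivation:
Gen 0: 11011000
Gen 1 (rule 218): 11011100
Gen 2 (rule 86): 01000110
Gen 3 (rule 165): 01010000
Gen 4 (rule 218): 10001000
Gen 5 (rule 86): 11011100
Gen 6 (rule 165): 00101001
Gen 7 (rule 218): 01000110
Gen 8 (rule 86): 11101011
Gen 9 (rule 165): 01011100
Gen 10 (rule 218): 10011110
Gen 11 (rule 86): 11100011
Gen 12 (rule 165): 01001000
Gen 13 (rule 218): 10110100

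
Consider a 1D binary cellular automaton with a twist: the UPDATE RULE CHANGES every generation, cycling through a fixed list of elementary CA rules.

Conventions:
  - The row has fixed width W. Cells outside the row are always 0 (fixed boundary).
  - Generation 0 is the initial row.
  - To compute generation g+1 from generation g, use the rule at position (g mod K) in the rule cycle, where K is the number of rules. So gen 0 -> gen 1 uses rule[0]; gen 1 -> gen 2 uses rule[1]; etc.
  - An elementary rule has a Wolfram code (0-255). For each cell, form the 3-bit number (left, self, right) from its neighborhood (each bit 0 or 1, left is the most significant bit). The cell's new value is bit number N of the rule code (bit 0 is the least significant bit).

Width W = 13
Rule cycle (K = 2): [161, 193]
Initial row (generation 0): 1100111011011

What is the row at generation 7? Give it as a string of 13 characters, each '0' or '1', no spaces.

Answer: 1000111000011

Derivation:
Gen 0: 1100111011011
Gen 1 (rule 161): 0000010100100
Gen 2 (rule 193): 1111000000001
Gen 3 (rule 161): 0110011111100
Gen 4 (rule 193): 0010001111101
Gen 5 (rule 161): 1000100111010
Gen 6 (rule 193): 0010000011000
Gen 7 (rule 161): 1000111000011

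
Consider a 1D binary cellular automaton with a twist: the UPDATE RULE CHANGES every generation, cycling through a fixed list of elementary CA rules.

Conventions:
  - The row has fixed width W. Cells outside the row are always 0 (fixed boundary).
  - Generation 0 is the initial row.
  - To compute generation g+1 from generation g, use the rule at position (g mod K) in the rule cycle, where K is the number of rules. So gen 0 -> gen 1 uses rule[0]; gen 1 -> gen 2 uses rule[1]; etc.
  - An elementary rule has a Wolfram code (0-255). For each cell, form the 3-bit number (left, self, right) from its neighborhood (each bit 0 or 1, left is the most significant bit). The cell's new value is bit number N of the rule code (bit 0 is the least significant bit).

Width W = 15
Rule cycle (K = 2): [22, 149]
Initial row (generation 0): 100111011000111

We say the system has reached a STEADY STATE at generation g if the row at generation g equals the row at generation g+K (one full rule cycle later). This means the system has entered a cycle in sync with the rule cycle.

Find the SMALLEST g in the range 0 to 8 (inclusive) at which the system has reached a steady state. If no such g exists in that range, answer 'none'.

Gen 0: 100111011000111
Gen 1 (rule 22): 111000000101000
Gen 2 (rule 149): 010111110101111
Gen 3 (rule 22): 110000000100000
Gen 4 (rule 149): 001111110111111
Gen 5 (rule 22): 010000000000000
Gen 6 (rule 149): 011111111111111
Gen 7 (rule 22): 100000000000000
Gen 8 (rule 149): 111111111111111
Gen 9 (rule 22): 000000000000000
Gen 10 (rule 149): 111111111111111

Answer: 8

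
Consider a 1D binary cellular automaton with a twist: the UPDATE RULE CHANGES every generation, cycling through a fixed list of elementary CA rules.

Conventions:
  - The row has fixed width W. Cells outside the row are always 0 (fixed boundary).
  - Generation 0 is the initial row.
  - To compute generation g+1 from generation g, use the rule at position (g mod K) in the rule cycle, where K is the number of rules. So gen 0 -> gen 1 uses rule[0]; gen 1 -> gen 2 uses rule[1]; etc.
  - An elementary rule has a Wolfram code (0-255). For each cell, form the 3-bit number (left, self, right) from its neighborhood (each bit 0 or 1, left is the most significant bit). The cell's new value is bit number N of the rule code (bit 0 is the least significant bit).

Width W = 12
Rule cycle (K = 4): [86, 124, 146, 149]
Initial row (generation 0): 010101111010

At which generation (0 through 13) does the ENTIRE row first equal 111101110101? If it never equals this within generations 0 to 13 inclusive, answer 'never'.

Answer: never

Derivation:
Gen 0: 010101111010
Gen 1 (rule 86): 110100001011
Gen 2 (rule 124): 111110001111
Gen 3 (rule 146): 011101010110
Gen 4 (rule 149): 001001010001
Gen 5 (rule 86): 011111011011
Gen 6 (rule 124): 010001111111
Gen 7 (rule 146): 101010111110
Gen 8 (rule 149): 101010011101
Gen 9 (rule 86): 101011100101
Gen 10 (rule 124): 111110110111
Gen 11 (rule 146): 011100000010
Gen 12 (rule 149): 001011111011
Gen 13 (rule 86): 011000001001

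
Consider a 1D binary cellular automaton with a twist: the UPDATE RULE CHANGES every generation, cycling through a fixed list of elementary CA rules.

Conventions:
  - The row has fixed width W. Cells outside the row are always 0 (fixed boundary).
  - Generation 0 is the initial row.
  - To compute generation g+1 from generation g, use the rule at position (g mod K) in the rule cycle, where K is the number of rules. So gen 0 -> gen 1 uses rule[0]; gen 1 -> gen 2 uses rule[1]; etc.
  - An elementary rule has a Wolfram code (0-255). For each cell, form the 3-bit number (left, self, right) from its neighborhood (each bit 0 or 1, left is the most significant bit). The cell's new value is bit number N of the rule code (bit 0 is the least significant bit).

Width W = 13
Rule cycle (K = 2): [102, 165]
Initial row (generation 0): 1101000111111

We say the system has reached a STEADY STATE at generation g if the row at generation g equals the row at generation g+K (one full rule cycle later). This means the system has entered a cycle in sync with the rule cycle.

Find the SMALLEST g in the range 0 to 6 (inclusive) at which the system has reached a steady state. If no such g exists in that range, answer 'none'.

Answer: none

Derivation:
Gen 0: 1101000111111
Gen 1 (rule 102): 0111001000001
Gen 2 (rule 165): 0010001011101
Gen 3 (rule 102): 0110011100111
Gen 4 (rule 165): 0000001000010
Gen 5 (rule 102): 0000011000110
Gen 6 (rule 165): 1111000010000
Gen 7 (rule 102): 0001000110000
Gen 8 (rule 165): 1101010000111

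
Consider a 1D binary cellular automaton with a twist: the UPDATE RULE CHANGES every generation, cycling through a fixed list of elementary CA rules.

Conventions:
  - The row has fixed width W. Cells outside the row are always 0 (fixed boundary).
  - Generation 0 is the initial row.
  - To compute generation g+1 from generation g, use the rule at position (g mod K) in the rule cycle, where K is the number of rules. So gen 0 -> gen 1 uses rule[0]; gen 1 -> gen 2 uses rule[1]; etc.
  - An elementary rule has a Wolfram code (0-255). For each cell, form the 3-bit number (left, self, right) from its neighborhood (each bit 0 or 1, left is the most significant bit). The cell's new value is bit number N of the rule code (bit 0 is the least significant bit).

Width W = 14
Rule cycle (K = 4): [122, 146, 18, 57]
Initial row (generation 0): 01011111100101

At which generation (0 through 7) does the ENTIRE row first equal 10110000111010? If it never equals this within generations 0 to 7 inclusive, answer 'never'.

Answer: 1

Derivation:
Gen 0: 01011111100101
Gen 1 (rule 122): 10110000111010
Gen 2 (rule 146): 00001001010001
Gen 3 (rule 18): 00010110001010
Gen 4 (rule 57): 11001101100101
Gen 5 (rule 122): 11111111111010
Gen 6 (rule 146): 01111111110001
Gen 7 (rule 18): 10000000001010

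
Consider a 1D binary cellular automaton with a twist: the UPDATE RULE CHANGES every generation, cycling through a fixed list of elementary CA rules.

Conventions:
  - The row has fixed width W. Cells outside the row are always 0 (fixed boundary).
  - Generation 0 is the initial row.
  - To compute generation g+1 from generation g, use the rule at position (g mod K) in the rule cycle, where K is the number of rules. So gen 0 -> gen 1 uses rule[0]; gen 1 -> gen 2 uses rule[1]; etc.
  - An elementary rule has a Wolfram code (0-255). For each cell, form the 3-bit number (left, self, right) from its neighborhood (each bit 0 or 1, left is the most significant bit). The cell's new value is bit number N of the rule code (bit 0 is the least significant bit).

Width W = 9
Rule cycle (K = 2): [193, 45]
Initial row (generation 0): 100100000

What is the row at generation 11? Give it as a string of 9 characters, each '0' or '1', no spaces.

Gen 0: 100100000
Gen 1 (rule 193): 000001111
Gen 2 (rule 45): 111101000
Gen 3 (rule 193): 011100011
Gen 4 (rule 45): 010001010
Gen 5 (rule 193): 000100000
Gen 6 (rule 45): 110101111
Gen 7 (rule 193): 010000111
Gen 8 (rule 45): 010110100
Gen 9 (rule 193): 000010001
Gen 10 (rule 45): 111010101
Gen 11 (rule 193): 011000000

Answer: 011000000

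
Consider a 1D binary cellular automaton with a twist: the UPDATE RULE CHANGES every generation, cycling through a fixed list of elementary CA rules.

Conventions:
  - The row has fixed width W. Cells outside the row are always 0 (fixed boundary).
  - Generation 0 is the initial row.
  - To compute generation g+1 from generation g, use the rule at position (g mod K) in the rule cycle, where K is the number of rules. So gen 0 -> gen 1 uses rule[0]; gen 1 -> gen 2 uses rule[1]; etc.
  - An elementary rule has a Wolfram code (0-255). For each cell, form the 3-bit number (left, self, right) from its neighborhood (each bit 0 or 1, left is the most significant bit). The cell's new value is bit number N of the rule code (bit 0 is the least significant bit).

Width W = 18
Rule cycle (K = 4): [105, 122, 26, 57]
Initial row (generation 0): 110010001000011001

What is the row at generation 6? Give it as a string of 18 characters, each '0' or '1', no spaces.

Gen 0: 110010001000011001
Gen 1 (rule 105): 110000100011011000
Gen 2 (rule 122): 111001010111111100
Gen 3 (rule 26): 100110000100000010
Gen 4 (rule 57): 010101110011111001
Gen 5 (rule 105): 001011010010001000
Gen 6 (rule 122): 010111101101010100

Answer: 010111101101010100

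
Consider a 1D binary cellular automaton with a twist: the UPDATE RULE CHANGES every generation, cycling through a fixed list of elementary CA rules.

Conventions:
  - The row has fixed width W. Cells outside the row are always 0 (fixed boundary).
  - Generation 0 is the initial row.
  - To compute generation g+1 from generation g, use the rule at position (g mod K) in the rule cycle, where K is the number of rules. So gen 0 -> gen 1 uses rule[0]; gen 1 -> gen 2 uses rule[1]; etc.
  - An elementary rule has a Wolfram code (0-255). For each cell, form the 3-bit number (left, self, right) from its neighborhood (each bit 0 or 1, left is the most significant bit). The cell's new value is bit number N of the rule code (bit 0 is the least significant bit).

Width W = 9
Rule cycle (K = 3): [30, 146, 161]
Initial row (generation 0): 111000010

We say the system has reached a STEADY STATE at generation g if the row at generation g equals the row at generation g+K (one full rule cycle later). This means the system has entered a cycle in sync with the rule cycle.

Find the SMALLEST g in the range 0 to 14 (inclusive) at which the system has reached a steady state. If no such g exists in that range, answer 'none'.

Gen 0: 111000010
Gen 1 (rule 30): 100100111
Gen 2 (rule 146): 011011010
Gen 3 (rule 161): 000100100
Gen 4 (rule 30): 001111110
Gen 5 (rule 146): 010111101
Gen 6 (rule 161): 001011010
Gen 7 (rule 30): 011010011
Gen 8 (rule 146): 100001100
Gen 9 (rule 161): 001100001
Gen 10 (rule 30): 011010011
Gen 11 (rule 146): 100001100
Gen 12 (rule 161): 001100001
Gen 13 (rule 30): 011010011
Gen 14 (rule 146): 100001100
Gen 15 (rule 161): 001100001
Gen 16 (rule 30): 011010011
Gen 17 (rule 146): 100001100

Answer: 7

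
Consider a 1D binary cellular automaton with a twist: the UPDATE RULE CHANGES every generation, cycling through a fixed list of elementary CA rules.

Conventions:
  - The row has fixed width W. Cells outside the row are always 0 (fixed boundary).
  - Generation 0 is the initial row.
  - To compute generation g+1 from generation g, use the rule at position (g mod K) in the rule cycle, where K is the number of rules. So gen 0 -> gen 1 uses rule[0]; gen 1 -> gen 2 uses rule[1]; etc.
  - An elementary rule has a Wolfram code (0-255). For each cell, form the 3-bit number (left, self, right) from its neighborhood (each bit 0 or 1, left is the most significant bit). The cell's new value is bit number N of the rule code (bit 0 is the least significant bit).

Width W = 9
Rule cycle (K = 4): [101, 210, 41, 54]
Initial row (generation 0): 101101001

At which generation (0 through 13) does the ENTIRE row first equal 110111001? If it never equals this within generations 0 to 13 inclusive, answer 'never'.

Gen 0: 101101001
Gen 1 (rule 101): 110111001
Gen 2 (rule 210): 010011110
Gen 3 (rule 41): 000010000
Gen 4 (rule 54): 000111000
Gen 5 (rule 101): 110001011
Gen 6 (rule 210): 011010001
Gen 7 (rule 41): 010100100
Gen 8 (rule 54): 111111110
Gen 9 (rule 101): 000000010
Gen 10 (rule 210): 000000101
Gen 11 (rule 41): 111110010
Gen 12 (rule 54): 000001111
Gen 13 (rule 101): 111100001

Answer: 1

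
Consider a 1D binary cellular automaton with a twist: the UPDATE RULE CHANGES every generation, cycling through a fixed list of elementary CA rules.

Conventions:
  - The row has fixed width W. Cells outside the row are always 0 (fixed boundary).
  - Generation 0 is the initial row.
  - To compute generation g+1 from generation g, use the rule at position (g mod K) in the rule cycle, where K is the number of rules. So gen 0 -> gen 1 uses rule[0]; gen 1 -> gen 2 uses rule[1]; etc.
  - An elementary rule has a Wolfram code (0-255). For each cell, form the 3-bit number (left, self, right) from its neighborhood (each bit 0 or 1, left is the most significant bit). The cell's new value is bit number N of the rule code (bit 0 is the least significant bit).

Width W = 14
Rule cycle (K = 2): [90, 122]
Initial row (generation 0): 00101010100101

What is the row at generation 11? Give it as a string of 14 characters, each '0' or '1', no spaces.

Answer: 10001000100011

Derivation:
Gen 0: 00101010100101
Gen 1 (rule 90): 01000000011000
Gen 2 (rule 122): 10100000111100
Gen 3 (rule 90): 00010001100110
Gen 4 (rule 122): 00101011111111
Gen 5 (rule 90): 01000010000001
Gen 6 (rule 122): 10100101000010
Gen 7 (rule 90): 00011000100101
Gen 8 (rule 122): 00111101011010
Gen 9 (rule 90): 01100100011001
Gen 10 (rule 122): 11111010111110
Gen 11 (rule 90): 10001000100011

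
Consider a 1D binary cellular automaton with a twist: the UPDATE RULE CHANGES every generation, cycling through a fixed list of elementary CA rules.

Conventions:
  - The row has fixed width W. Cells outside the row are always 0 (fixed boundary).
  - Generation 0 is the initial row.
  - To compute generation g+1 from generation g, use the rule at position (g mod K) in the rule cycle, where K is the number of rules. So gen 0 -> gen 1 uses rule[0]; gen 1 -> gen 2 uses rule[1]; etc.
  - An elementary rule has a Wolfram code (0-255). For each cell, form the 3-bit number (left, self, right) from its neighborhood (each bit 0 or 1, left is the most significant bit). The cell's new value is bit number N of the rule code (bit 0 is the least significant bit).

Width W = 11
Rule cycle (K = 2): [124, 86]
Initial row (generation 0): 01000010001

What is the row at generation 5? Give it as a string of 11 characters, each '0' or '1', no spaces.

Gen 0: 01000010001
Gen 1 (rule 124): 01100011001
Gen 2 (rule 86): 10110101111
Gen 3 (rule 124): 11111111001
Gen 4 (rule 86): 00000001111
Gen 5 (rule 124): 00000001001

Answer: 00000001001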